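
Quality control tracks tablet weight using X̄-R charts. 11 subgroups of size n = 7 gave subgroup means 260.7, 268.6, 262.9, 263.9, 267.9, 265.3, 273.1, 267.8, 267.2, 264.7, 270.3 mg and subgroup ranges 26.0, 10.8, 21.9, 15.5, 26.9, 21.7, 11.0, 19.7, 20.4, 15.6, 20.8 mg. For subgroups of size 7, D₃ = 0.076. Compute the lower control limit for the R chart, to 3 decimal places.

R̄ = (26.0 + 10.8 + 21.9 + 15.5 + 26.9 + 21.7 + 11.0 + 19.7 + 20.4 + 15.6 + 20.8) / 11 = 210.3000 / 11 = 19.1182
LCL_R = D₃·R̄ = 0.076 × 19.1182 = 1.4530

1.453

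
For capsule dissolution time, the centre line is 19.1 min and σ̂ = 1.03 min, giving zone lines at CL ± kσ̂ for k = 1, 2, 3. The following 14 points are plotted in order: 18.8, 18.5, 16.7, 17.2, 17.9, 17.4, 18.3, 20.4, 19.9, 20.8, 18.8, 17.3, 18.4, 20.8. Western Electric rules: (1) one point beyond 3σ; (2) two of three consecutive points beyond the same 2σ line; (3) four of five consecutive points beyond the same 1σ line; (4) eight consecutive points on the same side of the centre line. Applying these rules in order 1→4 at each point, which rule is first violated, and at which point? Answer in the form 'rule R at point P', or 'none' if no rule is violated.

rule 3 at point 6

Zone of each point (C = within 1σ̂, B = 1σ̂–2σ̂, A = 2σ̂–3σ̂, * = beyond 3σ̂; sign = side of CL): 1:-C, 2:-C, 3:-A, 4:-B, 5:-B, 6:-B, 7:-C, 8:+B, 9:+C, 10:+B, 11:-C, 12:-B, 13:-C, 14:+B
Rule 3 (four of five consecutive points beyond the same 1σ limit) is satisfied at point 6.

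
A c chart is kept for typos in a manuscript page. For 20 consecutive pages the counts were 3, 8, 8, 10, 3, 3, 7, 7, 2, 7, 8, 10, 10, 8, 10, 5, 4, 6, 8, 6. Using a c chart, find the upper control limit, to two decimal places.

14.39

c̄ = (3 + 8 + 8 + 10 + 3 + 3 + 7 + 7 + 2 + 7 + 8 + 10 + 10 + 8 + 10 + 5 + 4 + 6 + 8 + 6) / 20 = 133 / 20 = 6.6500
UCL = c̄ + 3√c̄ = 6.6500 + 3 × √6.6500 = 6.6500 + 3 × 2.5788 = 14.3863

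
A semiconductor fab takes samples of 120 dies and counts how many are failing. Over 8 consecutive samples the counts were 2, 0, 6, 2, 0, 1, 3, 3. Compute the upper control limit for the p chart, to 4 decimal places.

0.0538

p̄ = Σdᵢ / (k·n) = 17 / (8 × 120) = 0.01771
UCL = p̄ + 3·√(p̄(1−p̄)/n) = 0.01771 + 3 × √(0.01771×0.98229/120) = 0.01771 + 3 × 0.01204 = 0.05383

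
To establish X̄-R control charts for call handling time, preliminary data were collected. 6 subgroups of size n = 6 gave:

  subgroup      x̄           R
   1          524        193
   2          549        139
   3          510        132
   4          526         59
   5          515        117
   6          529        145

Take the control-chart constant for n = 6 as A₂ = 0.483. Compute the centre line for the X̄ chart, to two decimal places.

525.50

X̄̄ = (524 + 549 + 510 + 526 + 515 + 529) / 6 = 3153.0000 / 6 = 525.5000
CL = X̄̄ = 525.5000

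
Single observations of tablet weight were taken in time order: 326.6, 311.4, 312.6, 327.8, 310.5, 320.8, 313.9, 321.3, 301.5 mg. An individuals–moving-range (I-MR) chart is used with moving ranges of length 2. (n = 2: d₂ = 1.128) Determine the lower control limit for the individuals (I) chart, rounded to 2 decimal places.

285.25

X̄ = (326.6 + 311.4 + 312.6 + 327.8 + 310.5 + 320.8 + 313.9 + 321.3 + 301.5) / 9 = 316.2667
Moving ranges: 15.2, 1.2, 15.2, 17.3, 10.3, 6.9, 7.4, 19.8; M̄R̄ = 93.3000 / 8 = 11.6625
LCL = X̄ − 3·M̄R̄/d₂ = 316.2667 − 3 × 11.6625 / 1.128 = 285.2494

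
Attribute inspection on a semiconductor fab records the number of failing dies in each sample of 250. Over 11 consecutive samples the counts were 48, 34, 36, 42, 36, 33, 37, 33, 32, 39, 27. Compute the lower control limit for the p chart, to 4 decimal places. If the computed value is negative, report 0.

p̄ = Σdᵢ / (k·n) = 397 / (11 × 250) = 0.14436
LCL = p̄ − 3·√(p̄(1−p̄)/n) = 0.14436 − 3 × 0.02223 = 0.07768

0.0777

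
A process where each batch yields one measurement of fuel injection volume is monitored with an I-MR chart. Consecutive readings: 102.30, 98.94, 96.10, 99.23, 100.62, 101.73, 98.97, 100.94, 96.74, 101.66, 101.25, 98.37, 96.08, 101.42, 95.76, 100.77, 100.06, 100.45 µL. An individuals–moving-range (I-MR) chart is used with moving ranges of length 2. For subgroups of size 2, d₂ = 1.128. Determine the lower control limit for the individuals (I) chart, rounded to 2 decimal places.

X̄ = (102.30 + 98.94 + 96.10 + 99.23 + 100.62 + 101.73 + 98.97 + 100.94 + 96.74 + 101.66 + 101.25 + 98.37 + 96.08 + 101.42 + 95.76 + 100.77 + 100.06 + 100.45) / 18 = 99.5217
Moving ranges: 3.36, 2.84, 3.13, 1.39, 1.11, 2.76, 1.97, 4.20, 4.92, 0.41, 2.88, 2.29, 5.34, 5.66, 5.01, 0.71, 0.39; M̄R̄ = 48.3700 / 17 = 2.8453
LCL = X̄ − 3·M̄R̄/d₂ = 99.5217 − 3 × 2.8453 / 1.128 = 91.9544

91.95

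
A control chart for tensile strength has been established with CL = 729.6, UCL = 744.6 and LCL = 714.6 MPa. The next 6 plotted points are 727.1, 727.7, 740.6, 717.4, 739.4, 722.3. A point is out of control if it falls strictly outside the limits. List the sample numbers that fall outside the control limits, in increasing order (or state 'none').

none

All 6 points lie within [714.6, 744.6].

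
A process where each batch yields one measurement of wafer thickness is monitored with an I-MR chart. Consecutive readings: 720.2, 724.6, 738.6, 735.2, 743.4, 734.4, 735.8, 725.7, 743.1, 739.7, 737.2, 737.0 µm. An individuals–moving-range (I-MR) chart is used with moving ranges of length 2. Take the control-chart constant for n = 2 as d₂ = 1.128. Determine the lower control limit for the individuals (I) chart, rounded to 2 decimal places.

X̄ = (720.2 + 724.6 + 738.6 + 735.2 + 743.4 + 734.4 + 735.8 + 725.7 + 743.1 + 739.7 + 737.2 + 737.0) / 12 = 734.5750
Moving ranges: 4.4, 14.0, 3.4, 8.2, 9.0, 1.4, 10.1, 17.4, 3.4, 2.5, 0.2; M̄R̄ = 74.0000 / 11 = 6.7273
LCL = X̄ − 3·M̄R̄/d₂ = 734.5750 − 3 × 6.7273 / 1.128 = 716.6833

716.68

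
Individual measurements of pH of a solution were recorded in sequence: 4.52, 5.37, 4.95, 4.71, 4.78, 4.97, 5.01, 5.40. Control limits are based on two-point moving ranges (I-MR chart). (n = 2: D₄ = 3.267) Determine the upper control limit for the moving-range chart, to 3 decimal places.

1.027

Moving ranges: 0.85, 0.42, 0.24, 0.07, 0.19, 0.04, 0.39; M̄R̄ = 2.2000 / 7 = 0.3143
UCL_MR = D₄·M̄R̄ = 3.267 × 0.3143 = 1.0268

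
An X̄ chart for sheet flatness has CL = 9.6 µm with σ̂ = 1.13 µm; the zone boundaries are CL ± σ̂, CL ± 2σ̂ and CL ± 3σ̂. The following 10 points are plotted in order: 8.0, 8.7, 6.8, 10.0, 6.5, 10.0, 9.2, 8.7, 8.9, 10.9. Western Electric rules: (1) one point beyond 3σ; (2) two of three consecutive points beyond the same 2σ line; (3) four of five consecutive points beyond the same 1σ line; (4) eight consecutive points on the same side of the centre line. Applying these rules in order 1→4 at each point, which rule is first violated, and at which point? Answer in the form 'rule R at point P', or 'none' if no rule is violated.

rule 2 at point 5

Zone of each point (C = within 1σ̂, B = 1σ̂–2σ̂, A = 2σ̂–3σ̂, * = beyond 3σ̂; sign = side of CL): 1:-B, 2:-C, 3:-A, 4:+C, 5:-A, 6:+C, 7:-C, 8:-C, 9:-C, 10:+B
Rule 2 (two of three consecutive points beyond the same 2σ limit) is satisfied at point 5.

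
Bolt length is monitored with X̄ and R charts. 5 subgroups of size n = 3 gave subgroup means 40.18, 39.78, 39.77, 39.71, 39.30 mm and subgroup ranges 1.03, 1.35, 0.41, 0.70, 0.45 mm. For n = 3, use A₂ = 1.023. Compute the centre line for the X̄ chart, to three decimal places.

X̄̄ = (40.18 + 39.78 + 39.77 + 39.71 + 39.30) / 5 = 198.7400 / 5 = 39.7480
CL = X̄̄ = 39.7480

39.748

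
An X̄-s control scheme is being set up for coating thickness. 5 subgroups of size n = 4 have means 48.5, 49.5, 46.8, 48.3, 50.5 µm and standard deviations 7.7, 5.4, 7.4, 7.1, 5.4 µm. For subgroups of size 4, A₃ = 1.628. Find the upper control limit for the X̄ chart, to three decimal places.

59.465

X̄̄ = (48.5 + 49.5 + 46.8 + 48.3 + 50.5) / 5 = 48.7200
s̄ = (7.7 + 5.4 + 7.4 + 7.1 + 5.4) / 5 = 6.6000
UCL = X̄̄ + A₃·s̄ = 48.7200 + 1.628 × 6.6000 = 59.4648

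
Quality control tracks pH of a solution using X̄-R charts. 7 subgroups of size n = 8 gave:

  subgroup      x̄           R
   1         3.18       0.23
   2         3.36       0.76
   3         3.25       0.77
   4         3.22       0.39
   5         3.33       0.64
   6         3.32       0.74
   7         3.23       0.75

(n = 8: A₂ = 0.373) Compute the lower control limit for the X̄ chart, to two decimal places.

3.04

X̄̄ = (3.18 + 3.36 + 3.25 + 3.22 + 3.33 + 3.32 + 3.23) / 7 = 22.8900 / 7 = 3.2700
R̄ = (0.23 + 0.76 + 0.77 + 0.39 + 0.64 + 0.74 + 0.75) / 7 = 4.2800 / 7 = 0.6114
LCL = X̄̄ − A₂·R̄ = 3.2700 − 0.373 × 0.6114 = 3.0419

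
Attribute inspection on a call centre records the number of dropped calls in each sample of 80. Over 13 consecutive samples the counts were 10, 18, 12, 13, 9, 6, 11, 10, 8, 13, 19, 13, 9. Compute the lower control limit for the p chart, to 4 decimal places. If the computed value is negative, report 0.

p̄ = Σdᵢ / (k·n) = 151 / (13 × 80) = 0.14519
LCL = p̄ − 3·√(p̄(1−p̄)/n) = 0.14519 − 3 × 0.03939 = 0.02703

0.0270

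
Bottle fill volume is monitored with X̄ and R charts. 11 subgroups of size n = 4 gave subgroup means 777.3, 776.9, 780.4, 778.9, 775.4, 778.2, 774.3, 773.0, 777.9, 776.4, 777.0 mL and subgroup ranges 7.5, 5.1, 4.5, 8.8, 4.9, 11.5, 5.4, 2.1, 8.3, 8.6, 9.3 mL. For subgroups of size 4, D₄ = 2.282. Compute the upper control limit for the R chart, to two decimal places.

R̄ = (7.5 + 5.1 + 4.5 + 8.8 + 4.9 + 11.5 + 5.4 + 2.1 + 8.3 + 8.6 + 9.3) / 11 = 76.0000 / 11 = 6.9091
UCL_R = D₄·R̄ = 2.282 × 6.9091 = 15.7665

15.77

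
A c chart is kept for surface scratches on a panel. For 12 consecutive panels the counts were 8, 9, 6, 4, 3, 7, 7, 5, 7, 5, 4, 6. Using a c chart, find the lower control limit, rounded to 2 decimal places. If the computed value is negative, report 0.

0.00

c̄ = (8 + 9 + 6 + 4 + 3 + 7 + 7 + 5 + 7 + 5 + 4 + 6) / 12 = 71 / 12 = 5.9167
LCL = c̄ − 3√c̄ = 5.9167 − 3 × 2.4324 = -1.3806 → 0 (cannot be negative)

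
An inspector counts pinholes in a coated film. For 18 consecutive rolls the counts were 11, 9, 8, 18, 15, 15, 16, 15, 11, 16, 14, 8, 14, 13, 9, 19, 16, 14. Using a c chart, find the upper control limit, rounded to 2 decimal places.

c̄ = (11 + 9 + 8 + 18 + 15 + 15 + 16 + 15 + 11 + 16 + 14 + 8 + 14 + 13 + 9 + 19 + 16 + 14) / 18 = 241 / 18 = 13.3889
UCL = c̄ + 3√c̄ = 13.3889 + 3 × √13.3889 = 13.3889 + 3 × 3.6591 = 24.3661

24.37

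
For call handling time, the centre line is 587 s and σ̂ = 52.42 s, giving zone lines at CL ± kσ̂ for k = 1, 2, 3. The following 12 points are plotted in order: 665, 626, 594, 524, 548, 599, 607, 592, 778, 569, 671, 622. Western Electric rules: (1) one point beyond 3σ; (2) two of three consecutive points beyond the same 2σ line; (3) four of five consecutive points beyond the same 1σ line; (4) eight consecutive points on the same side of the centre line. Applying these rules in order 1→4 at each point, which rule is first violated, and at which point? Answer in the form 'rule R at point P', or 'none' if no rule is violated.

Zone of each point (C = within 1σ̂, B = 1σ̂–2σ̂, A = 2σ̂–3σ̂, * = beyond 3σ̂; sign = side of CL): 1:+B, 2:+C, 3:+C, 4:-B, 5:-C, 6:+C, 7:+C, 8:+C, 9:+*, 10:-C, 11:+B, 12:+C
Rule 1 (one point beyond the 3σ limits) is satisfied at point 9.

rule 1 at point 9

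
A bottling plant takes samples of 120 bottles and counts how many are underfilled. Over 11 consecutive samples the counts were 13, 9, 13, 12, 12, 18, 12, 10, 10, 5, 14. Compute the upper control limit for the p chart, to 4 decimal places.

p̄ = Σdᵢ / (k·n) = 128 / (11 × 120) = 0.09697
UCL = p̄ + 3·√(p̄(1−p̄)/n) = 0.09697 + 3 × √(0.09697×0.90303/120) = 0.09697 + 3 × 0.02701 = 0.17801

0.1780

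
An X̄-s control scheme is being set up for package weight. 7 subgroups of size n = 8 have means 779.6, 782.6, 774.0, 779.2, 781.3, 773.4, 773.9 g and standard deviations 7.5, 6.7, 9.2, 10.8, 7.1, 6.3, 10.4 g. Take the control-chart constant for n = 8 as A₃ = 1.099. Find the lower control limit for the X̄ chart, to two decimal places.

X̄̄ = (779.6 + 782.6 + 774.0 + 779.2 + 781.3 + 773.4 + 773.9) / 7 = 777.7143
s̄ = (7.5 + 6.7 + 9.2 + 10.8 + 7.1 + 6.3 + 10.4) / 7 = 8.2857
LCL = X̄̄ − A₃·s̄ = 777.7143 − 1.099 × 8.2857 = 768.6083

768.61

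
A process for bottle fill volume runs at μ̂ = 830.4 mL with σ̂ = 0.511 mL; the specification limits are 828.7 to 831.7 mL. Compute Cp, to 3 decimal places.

Cp = (USL − LSL) / (6σ̂) = (831.7 − 828.7) / (6 × 0.511) = 3.0000 / 3.0660 = 0.9785

0.978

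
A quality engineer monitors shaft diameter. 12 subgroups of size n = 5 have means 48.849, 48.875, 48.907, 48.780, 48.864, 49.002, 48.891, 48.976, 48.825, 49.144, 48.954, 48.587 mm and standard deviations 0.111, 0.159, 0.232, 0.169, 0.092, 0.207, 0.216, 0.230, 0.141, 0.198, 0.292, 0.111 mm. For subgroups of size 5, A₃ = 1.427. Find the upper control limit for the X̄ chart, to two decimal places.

X̄̄ = (48.849 + 48.875 + 48.907 + 48.780 + 48.864 + 49.002 + 48.891 + 48.976 + 48.825 + 49.144 + 48.954 + 48.587) / 12 = 48.8878
s̄ = (0.111 + 0.159 + 0.232 + 0.169 + 0.092 + 0.207 + 0.216 + 0.230 + 0.141 + 0.198 + 0.292 + 0.111) / 12 = 0.1798
UCL = X̄̄ + A₃·s̄ = 48.8878 + 1.427 × 0.1798 = 49.1445

49.14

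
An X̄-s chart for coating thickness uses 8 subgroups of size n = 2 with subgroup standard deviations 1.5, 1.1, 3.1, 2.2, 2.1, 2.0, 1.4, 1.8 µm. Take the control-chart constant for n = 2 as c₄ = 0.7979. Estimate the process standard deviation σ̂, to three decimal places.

s̄ = (1.5 + 1.1 + 3.1 + 2.2 + 2.1 + 2.0 + 1.4 + 1.8) / 8 = 1.9000
σ̂ = s̄ / c₄ = 1.9000 / 0.7979 = 2.3813

2.381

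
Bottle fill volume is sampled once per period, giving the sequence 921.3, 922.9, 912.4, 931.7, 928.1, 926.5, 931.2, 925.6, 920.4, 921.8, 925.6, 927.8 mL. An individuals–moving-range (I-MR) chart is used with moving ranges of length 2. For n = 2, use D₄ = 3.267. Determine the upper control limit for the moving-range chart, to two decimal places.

17.67

Moving ranges: 1.6, 10.5, 19.3, 3.6, 1.6, 4.7, 5.6, 5.2, 1.4, 3.8, 2.2; M̄R̄ = 59.5000 / 11 = 5.4091
UCL_MR = D₄·M̄R̄ = 3.267 × 5.4091 = 17.6715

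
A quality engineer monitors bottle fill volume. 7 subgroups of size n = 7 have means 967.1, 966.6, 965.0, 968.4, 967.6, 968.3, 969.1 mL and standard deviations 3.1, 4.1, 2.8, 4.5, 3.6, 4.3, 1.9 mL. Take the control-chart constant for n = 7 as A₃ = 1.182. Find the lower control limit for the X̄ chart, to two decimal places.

963.34

X̄̄ = (967.1 + 966.6 + 965.0 + 968.4 + 967.6 + 968.3 + 969.1) / 7 = 967.4429
s̄ = (3.1 + 4.1 + 2.8 + 4.5 + 3.6 + 4.3 + 1.9) / 7 = 3.4714
LCL = X̄̄ − A₃·s̄ = 967.4429 − 1.182 × 3.4714 = 963.3396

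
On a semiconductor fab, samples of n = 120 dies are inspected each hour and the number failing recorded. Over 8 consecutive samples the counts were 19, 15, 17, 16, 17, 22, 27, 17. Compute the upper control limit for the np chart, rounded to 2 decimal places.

p̄ = Σdᵢ / (k·n) = 150 / (8 × 120) = 0.15625
UCL = np̄ + 3·√(np̄(1−p̄)) = 18.7500 + 3 × √(18.7500×0.84375) = 18.7500 + 3 × 3.9775 = 30.6824

30.68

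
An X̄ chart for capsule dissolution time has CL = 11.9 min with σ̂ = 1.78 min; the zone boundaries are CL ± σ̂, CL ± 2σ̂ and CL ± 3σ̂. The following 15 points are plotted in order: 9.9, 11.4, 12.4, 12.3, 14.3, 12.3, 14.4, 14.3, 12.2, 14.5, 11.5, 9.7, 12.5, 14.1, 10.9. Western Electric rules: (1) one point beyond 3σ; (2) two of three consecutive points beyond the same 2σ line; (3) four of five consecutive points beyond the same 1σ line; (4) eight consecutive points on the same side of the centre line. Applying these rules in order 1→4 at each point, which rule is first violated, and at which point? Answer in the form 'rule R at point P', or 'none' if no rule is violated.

Zone of each point (C = within 1σ̂, B = 1σ̂–2σ̂, A = 2σ̂–3σ̂, * = beyond 3σ̂; sign = side of CL): 1:-B, 2:-C, 3:+C, 4:+C, 5:+B, 6:+C, 7:+B, 8:+B, 9:+C, 10:+B, 11:-C, 12:-B, 13:+C, 14:+B, 15:-C
Rule 4 (eight consecutive points on the same side of the centre line) is satisfied at point 10.

rule 4 at point 10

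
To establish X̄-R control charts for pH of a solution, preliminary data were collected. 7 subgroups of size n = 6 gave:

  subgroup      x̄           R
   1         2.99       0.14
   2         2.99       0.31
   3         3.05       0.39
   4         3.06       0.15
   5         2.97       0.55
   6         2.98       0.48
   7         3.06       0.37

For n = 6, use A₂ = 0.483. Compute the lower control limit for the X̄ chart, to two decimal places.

X̄̄ = (2.99 + 2.99 + 3.05 + 3.06 + 2.97 + 2.98 + 3.06) / 7 = 21.1000 / 7 = 3.0143
R̄ = (0.14 + 0.31 + 0.39 + 0.15 + 0.55 + 0.48 + 0.37) / 7 = 2.3900 / 7 = 0.3414
LCL = X̄̄ − A₂·R̄ = 3.0143 − 0.483 × 0.3414 = 2.8494

2.85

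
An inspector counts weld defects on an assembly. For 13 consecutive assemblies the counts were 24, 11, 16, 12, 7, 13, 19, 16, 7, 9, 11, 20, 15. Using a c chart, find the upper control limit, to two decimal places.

25.01

c̄ = (24 + 11 + 16 + 12 + 7 + 13 + 19 + 16 + 7 + 9 + 11 + 20 + 15) / 13 = 180 / 13 = 13.8462
UCL = c̄ + 3√c̄ = 13.8462 + 3 × √13.8462 = 13.8462 + 3 × 3.7210 = 25.0093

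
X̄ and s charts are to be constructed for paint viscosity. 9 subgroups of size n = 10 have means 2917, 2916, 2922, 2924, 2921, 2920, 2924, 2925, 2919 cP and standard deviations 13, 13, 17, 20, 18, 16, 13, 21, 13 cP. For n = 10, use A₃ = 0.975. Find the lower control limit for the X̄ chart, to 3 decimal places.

2905.289

X̄̄ = (2917 + 2916 + 2922 + 2924 + 2921 + 2920 + 2924 + 2925 + 2919) / 9 = 2920.8889
s̄ = (13 + 13 + 17 + 20 + 18 + 16 + 13 + 21 + 13) / 9 = 16.0000
LCL = X̄̄ − A₃·s̄ = 2920.8889 − 0.975 × 16.0000 = 2905.2889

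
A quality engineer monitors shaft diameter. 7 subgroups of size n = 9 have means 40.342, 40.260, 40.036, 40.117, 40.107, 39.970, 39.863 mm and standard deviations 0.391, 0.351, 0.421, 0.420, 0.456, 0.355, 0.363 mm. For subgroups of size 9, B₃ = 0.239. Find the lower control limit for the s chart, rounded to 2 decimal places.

0.09

s̄ = (0.391 + 0.351 + 0.421 + 0.420 + 0.456 + 0.355 + 0.363) / 7 = 0.3939
LCL_s = B₃·s̄ = 0.239 × 0.3939 = 0.0941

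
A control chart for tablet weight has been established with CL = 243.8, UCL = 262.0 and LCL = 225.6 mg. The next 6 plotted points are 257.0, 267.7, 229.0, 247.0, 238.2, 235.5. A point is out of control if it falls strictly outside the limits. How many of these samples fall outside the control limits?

Compare each point to [225.6, 262.0]: sample 2 = 267.7 > UCL.

1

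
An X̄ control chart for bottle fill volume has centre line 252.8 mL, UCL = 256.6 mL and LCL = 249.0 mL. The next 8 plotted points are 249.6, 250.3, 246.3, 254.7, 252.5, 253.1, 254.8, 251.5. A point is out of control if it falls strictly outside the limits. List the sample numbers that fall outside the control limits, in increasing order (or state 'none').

Compare each point to [249.0, 256.6]: sample 3 = 246.3 < LCL.

3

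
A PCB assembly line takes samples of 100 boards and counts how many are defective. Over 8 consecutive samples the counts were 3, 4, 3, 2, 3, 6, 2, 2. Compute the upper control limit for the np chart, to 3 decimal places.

8.345

p̄ = Σdᵢ / (k·n) = 25 / (8 × 100) = 0.03125
UCL = np̄ + 3·√(np̄(1−p̄)) = 3.1250 + 3 × √(3.1250×0.96875) = 3.1250 + 3 × 1.7399 = 8.3448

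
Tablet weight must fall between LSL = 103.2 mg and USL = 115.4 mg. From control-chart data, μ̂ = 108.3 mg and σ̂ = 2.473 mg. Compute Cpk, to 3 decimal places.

0.687

Cpu = (USL − μ̂) / (3σ̂) = (115.4 − 108.3) / (3 × 2.473) = 0.9570; Cpl = (μ̂ − LSL) / (3σ̂) = (108.3 − 103.2) / (3 × 2.473) = 0.6874; Cpk = min(Cpu, Cpl) = 0.6874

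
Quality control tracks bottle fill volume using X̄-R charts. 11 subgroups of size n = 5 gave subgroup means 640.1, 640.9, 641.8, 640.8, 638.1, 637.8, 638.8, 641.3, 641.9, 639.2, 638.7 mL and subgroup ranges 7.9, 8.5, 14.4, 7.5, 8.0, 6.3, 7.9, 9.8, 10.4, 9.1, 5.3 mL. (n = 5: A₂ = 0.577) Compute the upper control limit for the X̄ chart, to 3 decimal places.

X̄̄ = (640.1 + 640.9 + 641.8 + 640.8 + 638.1 + 637.8 + 638.8 + 641.3 + 641.9 + 639.2 + 638.7) / 11 = 7039.4000 / 11 = 639.9455
R̄ = (7.9 + 8.5 + 14.4 + 7.5 + 8.0 + 6.3 + 7.9 + 9.8 + 10.4 + 9.1 + 5.3) / 11 = 95.1000 / 11 = 8.6455
UCL = X̄̄ + A₂·R̄ = 639.9455 + 0.577 × 8.6455 = 644.9339

644.934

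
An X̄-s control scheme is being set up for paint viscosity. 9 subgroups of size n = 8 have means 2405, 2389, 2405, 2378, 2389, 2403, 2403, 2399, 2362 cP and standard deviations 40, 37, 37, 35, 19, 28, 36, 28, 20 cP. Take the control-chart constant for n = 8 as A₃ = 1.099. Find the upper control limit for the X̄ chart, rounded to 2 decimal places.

X̄̄ = (2405 + 2389 + 2405 + 2378 + 2389 + 2403 + 2403 + 2399 + 2362) / 9 = 2392.5556
s̄ = (40 + 37 + 37 + 35 + 19 + 28 + 36 + 28 + 20) / 9 = 31.1111
UCL = X̄̄ + A₃·s̄ = 2392.5556 + 1.099 × 31.1111 = 2426.7467

2426.75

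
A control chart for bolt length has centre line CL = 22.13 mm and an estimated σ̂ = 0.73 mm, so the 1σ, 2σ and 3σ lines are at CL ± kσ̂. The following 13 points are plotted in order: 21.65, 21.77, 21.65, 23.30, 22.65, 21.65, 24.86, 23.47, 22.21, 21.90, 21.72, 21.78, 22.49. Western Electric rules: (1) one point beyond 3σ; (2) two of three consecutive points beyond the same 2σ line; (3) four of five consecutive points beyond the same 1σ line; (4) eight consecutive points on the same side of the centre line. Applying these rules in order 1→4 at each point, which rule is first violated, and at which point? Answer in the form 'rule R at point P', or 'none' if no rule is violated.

rule 1 at point 7

Zone of each point (C = within 1σ̂, B = 1σ̂–2σ̂, A = 2σ̂–3σ̂, * = beyond 3σ̂; sign = side of CL): 1:-C, 2:-C, 3:-C, 4:+B, 5:+C, 6:-C, 7:+*, 8:+B, 9:+C, 10:-C, 11:-C, 12:-C, 13:+C
Rule 1 (one point beyond the 3σ limits) is satisfied at point 7.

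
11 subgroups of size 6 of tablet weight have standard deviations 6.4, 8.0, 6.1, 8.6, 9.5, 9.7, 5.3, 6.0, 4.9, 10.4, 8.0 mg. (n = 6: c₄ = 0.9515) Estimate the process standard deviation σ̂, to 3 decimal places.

s̄ = (6.4 + 8.0 + 6.1 + 8.6 + 9.5 + 9.7 + 5.3 + 6.0 + 4.9 + 10.4 + 8.0) / 11 = 7.5364
σ̂ = s̄ / c₄ = 7.5364 / 0.9515 = 7.9205

7.921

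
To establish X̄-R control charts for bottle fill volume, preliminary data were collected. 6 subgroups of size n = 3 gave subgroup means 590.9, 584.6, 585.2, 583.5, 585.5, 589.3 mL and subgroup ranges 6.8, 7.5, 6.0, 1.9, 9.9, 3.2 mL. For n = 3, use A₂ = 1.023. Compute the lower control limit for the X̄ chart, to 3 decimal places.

X̄̄ = (590.9 + 584.6 + 585.2 + 583.5 + 585.5 + 589.3) / 6 = 3519.0000 / 6 = 586.5000
R̄ = (6.8 + 7.5 + 6.0 + 1.9 + 9.9 + 3.2) / 6 = 35.3000 / 6 = 5.8833
LCL = X̄̄ − A₂·R̄ = 586.5000 − 1.023 × 5.8833 = 580.4814

580.481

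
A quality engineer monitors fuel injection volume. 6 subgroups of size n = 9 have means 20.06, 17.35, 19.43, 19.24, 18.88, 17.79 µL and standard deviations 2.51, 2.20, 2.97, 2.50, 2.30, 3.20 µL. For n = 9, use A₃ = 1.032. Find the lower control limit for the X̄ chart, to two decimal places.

16.09

X̄̄ = (20.06 + 17.35 + 19.43 + 19.24 + 18.88 + 17.79) / 6 = 18.7917
s̄ = (2.51 + 2.20 + 2.97 + 2.50 + 2.30 + 3.20) / 6 = 2.6133
LCL = X̄̄ − A₃·s̄ = 18.7917 − 1.032 × 2.6133 = 16.0947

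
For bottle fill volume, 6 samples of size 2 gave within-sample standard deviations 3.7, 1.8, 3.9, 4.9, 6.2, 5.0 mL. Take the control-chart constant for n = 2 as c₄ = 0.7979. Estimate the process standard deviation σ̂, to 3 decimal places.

s̄ = (3.7 + 1.8 + 3.9 + 4.9 + 6.2 + 5.0) / 6 = 4.2500
σ̂ = s̄ / c₄ = 4.2500 / 0.7979 = 5.3265

5.326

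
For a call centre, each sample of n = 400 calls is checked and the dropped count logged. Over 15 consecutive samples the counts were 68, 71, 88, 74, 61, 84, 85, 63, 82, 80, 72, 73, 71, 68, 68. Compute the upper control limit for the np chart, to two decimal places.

97.15

p̄ = Σdᵢ / (k·n) = 1108 / (15 × 400) = 0.18467
UCL = np̄ + 3·√(np̄(1−p̄)) = 73.8667 + 3 × √(73.8667×0.81533) = 73.8667 + 3 × 7.7605 = 97.1483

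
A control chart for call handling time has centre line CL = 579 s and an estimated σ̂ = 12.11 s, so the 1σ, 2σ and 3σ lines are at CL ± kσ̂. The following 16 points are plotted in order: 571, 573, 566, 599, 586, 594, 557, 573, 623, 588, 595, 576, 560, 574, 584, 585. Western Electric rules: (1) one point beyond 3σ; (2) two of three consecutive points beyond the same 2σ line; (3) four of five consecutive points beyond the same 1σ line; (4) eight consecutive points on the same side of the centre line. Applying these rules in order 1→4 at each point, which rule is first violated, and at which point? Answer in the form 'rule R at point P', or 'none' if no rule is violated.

rule 1 at point 9

Zone of each point (C = within 1σ̂, B = 1σ̂–2σ̂, A = 2σ̂–3σ̂, * = beyond 3σ̂; sign = side of CL): 1:-C, 2:-C, 3:-B, 4:+B, 5:+C, 6:+B, 7:-B, 8:-C, 9:+*, 10:+C, 11:+B, 12:-C, 13:-B, 14:-C, 15:+C, 16:+C
Rule 1 (one point beyond the 3σ limits) is satisfied at point 9.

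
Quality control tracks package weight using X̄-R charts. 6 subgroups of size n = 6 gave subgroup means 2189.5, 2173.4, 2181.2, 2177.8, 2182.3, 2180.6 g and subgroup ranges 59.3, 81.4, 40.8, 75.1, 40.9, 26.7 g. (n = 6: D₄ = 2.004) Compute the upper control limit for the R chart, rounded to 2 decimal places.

R̄ = (59.3 + 81.4 + 40.8 + 75.1 + 40.9 + 26.7) / 6 = 324.2000 / 6 = 54.0333
UCL_R = D₄·R̄ = 2.004 × 54.0333 = 108.2828

108.28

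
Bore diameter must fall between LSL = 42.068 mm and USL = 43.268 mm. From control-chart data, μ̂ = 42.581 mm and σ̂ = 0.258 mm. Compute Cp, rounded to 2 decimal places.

0.78

Cp = (USL − LSL) / (6σ̂) = (43.268 − 42.068) / (6 × 0.258) = 1.2000 / 1.5480 = 0.7752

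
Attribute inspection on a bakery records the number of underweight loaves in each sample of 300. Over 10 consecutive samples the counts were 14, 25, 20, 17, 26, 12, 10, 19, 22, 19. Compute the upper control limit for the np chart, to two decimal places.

p̄ = Σdᵢ / (k·n) = 184 / (10 × 300) = 0.06133
UCL = np̄ + 3·√(np̄(1−p̄)) = 18.4000 + 3 × √(18.4000×0.93867) = 18.4000 + 3 × 4.1559 = 30.8677

30.87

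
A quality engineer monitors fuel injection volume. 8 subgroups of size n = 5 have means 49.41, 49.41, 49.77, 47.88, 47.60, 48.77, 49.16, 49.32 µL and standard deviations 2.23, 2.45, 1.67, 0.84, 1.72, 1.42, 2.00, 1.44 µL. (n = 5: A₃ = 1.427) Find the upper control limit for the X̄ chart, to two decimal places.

51.37

X̄̄ = (49.41 + 49.41 + 49.77 + 47.88 + 47.60 + 48.77 + 49.16 + 49.32) / 8 = 48.9150
s̄ = (2.23 + 2.45 + 1.67 + 0.84 + 1.72 + 1.42 + 2.00 + 1.44) / 8 = 1.7212
UCL = X̄̄ + A₃·s̄ = 48.9150 + 1.427 × 1.7212 = 51.3712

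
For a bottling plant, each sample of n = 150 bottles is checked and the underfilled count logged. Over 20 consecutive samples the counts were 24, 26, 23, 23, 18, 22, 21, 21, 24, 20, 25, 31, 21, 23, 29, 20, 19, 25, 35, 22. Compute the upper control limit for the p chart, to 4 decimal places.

p̄ = Σdᵢ / (k·n) = 472 / (20 × 150) = 0.15733
UCL = p̄ + 3·√(p̄(1−p̄)/n) = 0.15733 + 3 × √(0.15733×0.84267/150) = 0.15733 + 3 × 0.02973 = 0.24652

0.2465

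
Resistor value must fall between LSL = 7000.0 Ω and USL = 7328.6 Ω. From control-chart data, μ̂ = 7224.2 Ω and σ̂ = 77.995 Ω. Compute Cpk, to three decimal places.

Cpu = (USL − μ̂) / (3σ̂) = (7328.6 − 7224.2) / (3 × 77.995) = 0.4462; Cpl = (μ̂ − LSL) / (3σ̂) = (7224.2 − 7000.0) / (3 × 77.995) = 0.9582; Cpk = min(Cpu, Cpl) = 0.4462

0.446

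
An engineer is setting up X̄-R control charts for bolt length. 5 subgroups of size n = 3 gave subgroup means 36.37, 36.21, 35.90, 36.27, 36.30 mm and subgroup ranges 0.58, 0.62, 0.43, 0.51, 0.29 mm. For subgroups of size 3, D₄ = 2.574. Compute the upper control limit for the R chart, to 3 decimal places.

1.251

R̄ = (0.58 + 0.62 + 0.43 + 0.51 + 0.29) / 5 = 2.4300 / 5 = 0.4860
UCL_R = D₄·R̄ = 2.574 × 0.4860 = 1.2510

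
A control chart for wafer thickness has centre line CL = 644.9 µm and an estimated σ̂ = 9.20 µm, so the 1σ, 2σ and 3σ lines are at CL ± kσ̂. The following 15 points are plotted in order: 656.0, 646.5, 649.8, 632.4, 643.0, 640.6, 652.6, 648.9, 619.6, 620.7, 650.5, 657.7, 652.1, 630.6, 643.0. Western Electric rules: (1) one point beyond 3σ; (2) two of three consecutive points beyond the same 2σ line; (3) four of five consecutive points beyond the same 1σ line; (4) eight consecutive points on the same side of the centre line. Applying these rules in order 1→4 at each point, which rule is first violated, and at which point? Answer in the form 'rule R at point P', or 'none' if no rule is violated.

Zone of each point (C = within 1σ̂, B = 1σ̂–2σ̂, A = 2σ̂–3σ̂, * = beyond 3σ̂; sign = side of CL): 1:+B, 2:+C, 3:+C, 4:-B, 5:-C, 6:-C, 7:+C, 8:+C, 9:-A, 10:-A, 11:+C, 12:+B, 13:+C, 14:-B, 15:-C
Rule 2 (two of three consecutive points beyond the same 2σ limit) is satisfied at point 10.

rule 2 at point 10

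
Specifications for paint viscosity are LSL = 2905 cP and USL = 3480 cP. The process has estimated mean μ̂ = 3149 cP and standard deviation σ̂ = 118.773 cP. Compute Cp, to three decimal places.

0.807

Cp = (USL − LSL) / (6σ̂) = (3480 − 2905) / (6 × 118.773) = 575.0000 / 712.6380 = 0.8069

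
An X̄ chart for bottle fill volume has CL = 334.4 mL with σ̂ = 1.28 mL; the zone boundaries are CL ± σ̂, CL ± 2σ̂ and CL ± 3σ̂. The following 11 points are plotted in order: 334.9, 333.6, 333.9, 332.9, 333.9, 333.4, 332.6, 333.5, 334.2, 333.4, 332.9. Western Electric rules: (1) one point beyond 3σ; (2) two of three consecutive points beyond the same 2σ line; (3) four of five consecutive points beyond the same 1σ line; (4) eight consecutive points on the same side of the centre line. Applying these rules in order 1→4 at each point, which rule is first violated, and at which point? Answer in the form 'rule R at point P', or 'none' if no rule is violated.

Zone of each point (C = within 1σ̂, B = 1σ̂–2σ̂, A = 2σ̂–3σ̂, * = beyond 3σ̂; sign = side of CL): 1:+C, 2:-C, 3:-C, 4:-B, 5:-C, 6:-C, 7:-B, 8:-C, 9:-C, 10:-C, 11:-B
Rule 4 (eight consecutive points on the same side of the centre line) is satisfied at point 9.

rule 4 at point 9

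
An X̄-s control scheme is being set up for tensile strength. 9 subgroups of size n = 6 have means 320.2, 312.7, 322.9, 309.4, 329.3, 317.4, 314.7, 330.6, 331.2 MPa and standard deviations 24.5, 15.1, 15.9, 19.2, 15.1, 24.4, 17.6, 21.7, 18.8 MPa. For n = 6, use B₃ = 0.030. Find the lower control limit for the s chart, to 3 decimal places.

0.574

s̄ = (24.5 + 15.1 + 15.9 + 19.2 + 15.1 + 24.4 + 17.6 + 21.7 + 18.8) / 9 = 19.1444
LCL_s = B₃·s̄ = 0.030 × 19.1444 = 0.5743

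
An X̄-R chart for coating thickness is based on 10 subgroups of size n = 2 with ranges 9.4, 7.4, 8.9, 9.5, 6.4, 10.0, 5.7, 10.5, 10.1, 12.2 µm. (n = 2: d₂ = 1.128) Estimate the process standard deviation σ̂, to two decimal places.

R̄ = (9.4 + 7.4 + 8.9 + 9.5 + 6.4 + 10.0 + 5.7 + 10.5 + 10.1 + 12.2) / 10 = 9.0100
σ̂ = R̄ / d₂ = 9.0100 / 1.128 = 7.9876

7.99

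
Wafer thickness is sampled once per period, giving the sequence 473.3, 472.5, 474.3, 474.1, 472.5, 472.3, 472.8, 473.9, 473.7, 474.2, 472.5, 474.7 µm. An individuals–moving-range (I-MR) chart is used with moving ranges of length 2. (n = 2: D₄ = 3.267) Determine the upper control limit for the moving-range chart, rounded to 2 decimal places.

Moving ranges: 0.8, 1.8, 0.2, 1.6, 0.2, 0.5, 1.1, 0.2, 0.5, 1.7, 2.2; M̄R̄ = 10.8000 / 11 = 0.9818
UCL_MR = D₄·M̄R̄ = 3.267 × 0.9818 = 3.2076

3.21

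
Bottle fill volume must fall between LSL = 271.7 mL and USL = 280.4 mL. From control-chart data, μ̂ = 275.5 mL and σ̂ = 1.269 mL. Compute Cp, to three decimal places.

1.143

Cp = (USL − LSL) / (6σ̂) = (280.4 − 271.7) / (6 × 1.269) = 8.7000 / 7.6140 = 1.1426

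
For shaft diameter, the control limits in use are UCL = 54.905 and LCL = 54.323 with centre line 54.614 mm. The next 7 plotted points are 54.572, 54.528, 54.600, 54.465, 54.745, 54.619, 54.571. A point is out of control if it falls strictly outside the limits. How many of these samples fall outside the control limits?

All 7 points lie within [54.323, 54.905].

0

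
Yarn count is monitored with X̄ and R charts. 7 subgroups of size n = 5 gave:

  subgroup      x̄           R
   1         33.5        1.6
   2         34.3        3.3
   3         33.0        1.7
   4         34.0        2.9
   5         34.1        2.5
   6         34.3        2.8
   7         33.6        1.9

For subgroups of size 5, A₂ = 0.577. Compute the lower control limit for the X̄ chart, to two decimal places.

32.45

X̄̄ = (33.5 + 34.3 + 33.0 + 34.0 + 34.1 + 34.3 + 33.6) / 7 = 236.8000 / 7 = 33.8286
R̄ = (1.6 + 3.3 + 1.7 + 2.9 + 2.5 + 2.8 + 1.9) / 7 = 16.7000 / 7 = 2.3857
LCL = X̄̄ − A₂·R̄ = 33.8286 − 0.577 × 2.3857 = 32.4520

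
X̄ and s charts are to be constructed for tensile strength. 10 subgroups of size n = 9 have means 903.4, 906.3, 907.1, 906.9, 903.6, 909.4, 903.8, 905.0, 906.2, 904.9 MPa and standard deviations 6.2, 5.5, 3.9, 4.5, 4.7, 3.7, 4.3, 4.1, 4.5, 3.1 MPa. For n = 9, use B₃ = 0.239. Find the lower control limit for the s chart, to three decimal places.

s̄ = (6.2 + 5.5 + 3.9 + 4.5 + 4.7 + 3.7 + 4.3 + 4.1 + 4.5 + 3.1) / 10 = 4.4500
LCL_s = B₃·s̄ = 0.239 × 4.4500 = 1.0635

1.064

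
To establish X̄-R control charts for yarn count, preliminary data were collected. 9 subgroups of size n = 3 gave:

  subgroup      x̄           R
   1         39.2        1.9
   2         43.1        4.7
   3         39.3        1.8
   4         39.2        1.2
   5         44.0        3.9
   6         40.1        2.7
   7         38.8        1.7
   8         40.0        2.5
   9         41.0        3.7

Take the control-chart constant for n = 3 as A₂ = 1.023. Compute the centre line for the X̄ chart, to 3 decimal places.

40.522

X̄̄ = (39.2 + 43.1 + 39.3 + 39.2 + 44.0 + 40.1 + 38.8 + 40.0 + 41.0) / 9 = 364.7000 / 9 = 40.5222
CL = X̄̄ = 40.5222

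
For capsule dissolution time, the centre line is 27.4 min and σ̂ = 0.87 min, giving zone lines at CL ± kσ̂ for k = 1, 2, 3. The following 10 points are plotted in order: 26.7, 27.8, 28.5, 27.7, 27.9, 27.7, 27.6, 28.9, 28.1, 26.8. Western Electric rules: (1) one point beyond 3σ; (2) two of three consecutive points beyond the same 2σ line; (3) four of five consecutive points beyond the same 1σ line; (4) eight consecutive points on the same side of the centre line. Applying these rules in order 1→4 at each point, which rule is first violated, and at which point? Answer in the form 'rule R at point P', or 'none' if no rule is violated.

rule 4 at point 9

Zone of each point (C = within 1σ̂, B = 1σ̂–2σ̂, A = 2σ̂–3σ̂, * = beyond 3σ̂; sign = side of CL): 1:-C, 2:+C, 3:+B, 4:+C, 5:+C, 6:+C, 7:+C, 8:+B, 9:+C, 10:-C
Rule 4 (eight consecutive points on the same side of the centre line) is satisfied at point 9.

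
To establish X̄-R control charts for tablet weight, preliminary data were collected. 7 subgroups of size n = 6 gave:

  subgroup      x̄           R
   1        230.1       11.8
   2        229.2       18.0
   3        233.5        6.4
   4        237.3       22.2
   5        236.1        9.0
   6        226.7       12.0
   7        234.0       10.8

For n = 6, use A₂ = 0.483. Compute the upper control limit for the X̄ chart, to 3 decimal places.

X̄̄ = (230.1 + 229.2 + 233.5 + 237.3 + 236.1 + 226.7 + 234.0) / 7 = 1626.9000 / 7 = 232.4143
R̄ = (11.8 + 18.0 + 6.4 + 22.2 + 9.0 + 12.0 + 10.8) / 7 = 90.2000 / 7 = 12.8857
UCL = X̄̄ + A₂·R̄ = 232.4143 + 0.483 × 12.8857 = 238.6381

238.638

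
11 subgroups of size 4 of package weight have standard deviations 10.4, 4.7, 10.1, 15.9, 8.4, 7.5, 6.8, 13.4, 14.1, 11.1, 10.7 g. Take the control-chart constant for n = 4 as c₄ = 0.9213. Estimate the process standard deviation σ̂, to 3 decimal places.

s̄ = (10.4 + 4.7 + 10.1 + 15.9 + 8.4 + 7.5 + 6.8 + 13.4 + 14.1 + 11.1 + 10.7) / 11 = 10.2818
σ̂ = s̄ / c₄ = 10.2818 / 0.9213 = 11.1601

11.160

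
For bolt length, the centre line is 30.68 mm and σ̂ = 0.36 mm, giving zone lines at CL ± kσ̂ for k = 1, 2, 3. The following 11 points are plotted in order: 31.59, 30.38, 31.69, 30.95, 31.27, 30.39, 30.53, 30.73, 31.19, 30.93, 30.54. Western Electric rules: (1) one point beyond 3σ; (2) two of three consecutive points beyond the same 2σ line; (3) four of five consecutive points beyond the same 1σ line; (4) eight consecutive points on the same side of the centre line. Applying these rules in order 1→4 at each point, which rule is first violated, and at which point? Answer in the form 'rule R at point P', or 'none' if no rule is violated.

Zone of each point (C = within 1σ̂, B = 1σ̂–2σ̂, A = 2σ̂–3σ̂, * = beyond 3σ̂; sign = side of CL): 1:+A, 2:-C, 3:+A, 4:+C, 5:+B, 6:-C, 7:-C, 8:+C, 9:+B, 10:+C, 11:-C
Rule 2 (two of three consecutive points beyond the same 2σ limit) is satisfied at point 3.

rule 2 at point 3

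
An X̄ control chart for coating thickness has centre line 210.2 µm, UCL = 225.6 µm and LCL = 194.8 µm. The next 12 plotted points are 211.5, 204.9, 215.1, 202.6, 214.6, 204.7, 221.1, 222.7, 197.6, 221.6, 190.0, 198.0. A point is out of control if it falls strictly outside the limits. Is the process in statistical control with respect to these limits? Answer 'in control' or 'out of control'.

Compare each point to [194.8, 225.6]: sample 11 = 190.0 < LCL.

out of control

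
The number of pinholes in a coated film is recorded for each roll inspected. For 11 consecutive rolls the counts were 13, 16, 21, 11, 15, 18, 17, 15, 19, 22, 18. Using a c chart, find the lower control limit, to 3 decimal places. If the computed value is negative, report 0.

4.515

c̄ = (13 + 16 + 21 + 11 + 15 + 18 + 17 + 15 + 19 + 22 + 18) / 11 = 185 / 11 = 16.8182
LCL = c̄ − 3√c̄ = 16.8182 − 3 × 4.1010 = 4.5152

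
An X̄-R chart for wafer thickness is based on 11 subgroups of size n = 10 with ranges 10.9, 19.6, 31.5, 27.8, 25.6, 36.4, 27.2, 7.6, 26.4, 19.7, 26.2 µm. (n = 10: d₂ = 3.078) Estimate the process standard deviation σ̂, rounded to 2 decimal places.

R̄ = (10.9 + 19.6 + 31.5 + 27.8 + 25.6 + 36.4 + 27.2 + 7.6 + 26.4 + 19.7 + 26.2) / 11 = 23.5364
σ̂ = R̄ / d₂ = 23.5364 / 3.078 = 7.6466

7.65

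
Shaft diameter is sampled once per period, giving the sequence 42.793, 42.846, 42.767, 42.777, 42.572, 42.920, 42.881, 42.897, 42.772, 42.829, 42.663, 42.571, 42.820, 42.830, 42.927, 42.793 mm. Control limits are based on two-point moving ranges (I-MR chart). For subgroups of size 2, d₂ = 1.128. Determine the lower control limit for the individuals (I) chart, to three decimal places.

42.493

X̄ = (42.793 + 42.846 + 42.767 + 42.777 + 42.572 + 42.920 + 42.881 + 42.897 + 42.772 + 42.829 + 42.663 + 42.571 + 42.820 + 42.830 + 42.927 + 42.793) / 16 = 42.7911
Moving ranges: 0.053, 0.079, 0.010, 0.205, 0.348, 0.039, 0.016, 0.125, 0.057, 0.166, 0.092, 0.249, 0.010, 0.097, 0.134; M̄R̄ = 1.6800 / 15 = 0.1120
LCL = X̄ − 3·M̄R̄/d₂ = 42.7911 − 3 × 0.1120 / 1.128 = 42.4933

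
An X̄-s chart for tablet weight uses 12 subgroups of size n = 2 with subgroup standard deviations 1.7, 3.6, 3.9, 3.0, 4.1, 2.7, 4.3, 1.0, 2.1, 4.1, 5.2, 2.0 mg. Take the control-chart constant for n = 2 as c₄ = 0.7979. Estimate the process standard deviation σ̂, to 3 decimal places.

s̄ = (1.7 + 3.6 + 3.9 + 3.0 + 4.1 + 2.7 + 4.3 + 1.0 + 2.1 + 4.1 + 5.2 + 2.0) / 12 = 3.1417
σ̂ = s̄ / c₄ = 3.1417 / 0.7979 = 3.9374

3.937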